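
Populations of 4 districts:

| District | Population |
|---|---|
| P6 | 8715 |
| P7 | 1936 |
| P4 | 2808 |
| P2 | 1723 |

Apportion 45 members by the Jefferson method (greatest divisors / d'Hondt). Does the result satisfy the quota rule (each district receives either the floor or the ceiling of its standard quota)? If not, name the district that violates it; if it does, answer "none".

Standard quotas: P6 25.832, P7 5.738, P4 8.323, P2 5.107.
Jefferson allocation: P6 27, P7 5, P4 8, P2 5.
P6 has quota 25.832 (lower 25, upper 26) but receives 27 — outside the quota interval.

P6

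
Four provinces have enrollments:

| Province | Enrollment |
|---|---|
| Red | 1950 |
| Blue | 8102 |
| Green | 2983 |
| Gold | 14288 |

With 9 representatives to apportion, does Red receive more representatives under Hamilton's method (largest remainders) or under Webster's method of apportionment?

Webster

Hamilton: Red 0, Blue 3, Green 1, Gold 5.
Webster: Red 1, Blue 3, Green 1, Gold 4.
Red gets 0 under Hamilton and 1 under Webster.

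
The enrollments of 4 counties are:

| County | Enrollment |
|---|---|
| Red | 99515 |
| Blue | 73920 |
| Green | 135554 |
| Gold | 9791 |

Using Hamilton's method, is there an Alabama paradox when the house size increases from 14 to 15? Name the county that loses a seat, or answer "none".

At 14 seats: Red 4, Blue 3, Green 6, Gold 1.
At 15 seats: Red 5, Blue 4, Green 6, Gold 0.
Gold drops from 1 to 0.

Gold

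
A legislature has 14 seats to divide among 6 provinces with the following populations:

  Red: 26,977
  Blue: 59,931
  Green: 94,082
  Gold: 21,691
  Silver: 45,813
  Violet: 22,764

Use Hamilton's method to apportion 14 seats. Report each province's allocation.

Total 271258; standard divisor 271258/14 ≈ 19375.571.
Standard quotas: Red 1.3923, Blue 3.0931, Green 4.8557, Gold 1.1195, Silver 2.3645, Violet 1.1749.
Lower quotas: Red 1, Blue 3, Green 4, Gold 1, Silver 2, Violet 1 (sum 12, leaving 2 seats).
Remainders in descending order: Green 0.8557, Red 0.3923, Silver 0.3645, Violet 0.1749, Gold 0.1195, Blue 0.0931.
Largest remainders: Green, Red receive the extra seats.

Red 2; Blue 3; Green 5; Gold 1; Silver 2; Violet 1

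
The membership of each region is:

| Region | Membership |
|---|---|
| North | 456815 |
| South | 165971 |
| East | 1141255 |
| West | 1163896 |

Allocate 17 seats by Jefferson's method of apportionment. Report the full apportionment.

North: 2, South: 1, East: 7, West: 7

Standard divisor 2927937/17 ≈ 172231.588; standard quotas: North 2.652, South 0.964, East 6.626, West 6.758.
Rounding down gives 2, 0, 6, 6 = 14 seats, so the divisor must be adjusted.
With modified divisor 157700: modified quotas North 2.897, South 1.052, East 7.237, West 7.380.
Rounding down: North 2, South 1, East 7, West 7 (total 17).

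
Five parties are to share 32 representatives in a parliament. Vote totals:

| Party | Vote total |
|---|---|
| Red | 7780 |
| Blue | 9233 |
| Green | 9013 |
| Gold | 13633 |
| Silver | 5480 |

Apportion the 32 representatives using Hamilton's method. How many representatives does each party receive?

The standard divisor is 45139/32 ≈ 1410.594.
Standard quotas: Red 5.5154, Blue 6.5455, Green 6.3895, Gold 9.6647, Silver 3.8849.
Lower quotas: Red 5, Blue 6, Green 6, Gold 9, Silver 3 (sum 29, leaving 3 seats).
Remainders in descending order: Silver 0.8849, Gold 0.6647, Blue 0.5455, Red 0.5154, Green 0.3895.
The surplus seats go to Silver, Gold, Blue.

Red 5, Blue 7, Green 6, Gold 10, Silver 4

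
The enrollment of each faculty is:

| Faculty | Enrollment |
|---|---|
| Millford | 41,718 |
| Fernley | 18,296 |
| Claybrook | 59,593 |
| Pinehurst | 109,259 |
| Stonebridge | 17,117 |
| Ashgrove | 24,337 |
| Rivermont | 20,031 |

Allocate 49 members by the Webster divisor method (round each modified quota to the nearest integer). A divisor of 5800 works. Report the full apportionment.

With modified divisor 5800: modified quotas Millford 7.193, Fernley 3.154, Claybrook 10.275, Pinehurst 18.838, Stonebridge 2.951, Ashgrove 4.196, Rivermont 3.454.
Rounding to the nearest integer: Millford 7, Fernley 3, Claybrook 10, Pinehurst 19, Stonebridge 3, Ashgrove 4, Rivermont 3 (total 49).

Millford: 7, Fernley: 3, Claybrook: 10, Pinehurst: 19, Stonebridge: 3, Ashgrove: 4, Rivermont: 3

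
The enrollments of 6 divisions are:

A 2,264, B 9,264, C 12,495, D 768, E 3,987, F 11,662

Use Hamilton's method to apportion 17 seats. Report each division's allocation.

Total 40440; standard divisor 40440/17 ≈ 2378.824.
Standard quotas: A 0.9517, B 3.8944, C 5.2526, D 0.3228, E 1.6760, F 4.9024.
Lower quotas: A 0, B 3, C 5, D 0, E 1, F 4 (sum 13, leaving 4 seats).
Remainders in descending order: A 0.9517, F 0.9024, B 0.8944, E 0.6760, D 0.3228, C 0.2526.
The surplus seats go to A, F, B, E.

A 1; B 4; C 5; D 0; E 2; F 5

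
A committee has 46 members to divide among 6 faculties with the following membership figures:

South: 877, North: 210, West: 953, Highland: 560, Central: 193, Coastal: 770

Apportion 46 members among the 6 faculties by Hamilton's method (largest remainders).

South=11; North=3; West=12; Highland=7; Central=3; Coastal=10

Standard divisor: 3563 ÷ 46 ≈ 77.457.
Standard quotas: South 11.322, North 2.711, West 12.304, Highland 7.230, Central 2.492, Coastal 9.941.
Lower quotas: South 11, North 2, West 12, Highland 7, Central 2, Coastal 9 (sum 43, leaving 3 seats).
Remainders in descending order: Coastal 0.941, North 0.711, Central 0.492, South 0.322, West 0.304, Highland 0.230.
Largest remainders: Coastal, North, Central receive the extra seats.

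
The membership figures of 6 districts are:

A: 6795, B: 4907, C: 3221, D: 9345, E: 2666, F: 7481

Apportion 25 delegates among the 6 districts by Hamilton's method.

A: 5, B: 4, C: 2, D: 7, E: 2, F: 5

Standard divisor: 34415 ÷ 25 ≈ 1376.6.
Standard quotas: A 4.9361, B 3.5646, C 2.3398, D 6.7885, E 1.9367, F 5.4344.
Lower quotas: A 4, B 3, C 2, D 6, E 1, F 5 (sum 21, leaving 4 seats).
Remainders in descending order: E 0.9367, A 0.9361, D 0.7885, B 0.5646, F 0.4344, C 0.3398.
The surplus seats go to E, A, D, B.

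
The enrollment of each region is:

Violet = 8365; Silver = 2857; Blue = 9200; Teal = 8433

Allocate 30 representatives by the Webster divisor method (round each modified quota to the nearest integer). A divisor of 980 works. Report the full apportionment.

Violet 9, Silver 3, Blue 9, Teal 9

With modified divisor 980: modified quotas Violet 8.536, Silver 2.915, Blue 9.388, Teal 8.605.
Rounding to the nearest integer: Violet 9, Silver 3, Blue 9, Teal 9 (total 30).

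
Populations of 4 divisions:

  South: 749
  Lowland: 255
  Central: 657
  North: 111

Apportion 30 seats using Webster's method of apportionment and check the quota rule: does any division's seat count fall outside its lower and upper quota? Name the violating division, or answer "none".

none

Standard quotas: South 12.681, Lowland 4.317, Central 11.123, North 1.879.
Webster allocation: South 13, Lowland 4, Central 11, North 2.
Every allocation lies between the lower and upper quota.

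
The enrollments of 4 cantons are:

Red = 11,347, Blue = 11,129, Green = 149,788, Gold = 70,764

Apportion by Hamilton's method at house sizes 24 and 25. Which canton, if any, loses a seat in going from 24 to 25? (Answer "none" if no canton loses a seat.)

none

At 24 seats: Red 1, Blue 1, Green 15, Gold 7.
At 25 seats: Red 1, Blue 1, Green 16, Gold 7.
No canton's allocation decreased.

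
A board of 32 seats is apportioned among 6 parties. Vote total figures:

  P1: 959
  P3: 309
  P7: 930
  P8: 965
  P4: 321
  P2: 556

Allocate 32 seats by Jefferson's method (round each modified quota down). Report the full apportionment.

P1=8, P3=2, P7=8, P8=8, P4=2, P2=4

Standard divisor 4040/32 ≈ 126.25; standard quotas: P1 7.596, P3 2.448, P7 7.366, P8 7.644, P4 2.543, P2 4.404.
Rounding down gives 7, 2, 7, 7, 2, 4 = 29 seats, so the divisor must be adjusted.
With modified divisor 114: modified quotas P1 8.412, P3 2.711, P7 8.158, P8 8.465, P4 2.816, P2 4.877.
Rounding down: P1 8, P3 2, P7 8, P8 8, P4 2, P2 4 (total 32).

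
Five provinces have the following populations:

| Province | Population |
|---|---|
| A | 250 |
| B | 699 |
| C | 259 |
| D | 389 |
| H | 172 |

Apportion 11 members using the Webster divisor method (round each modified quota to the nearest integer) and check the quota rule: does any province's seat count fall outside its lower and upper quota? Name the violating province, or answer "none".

Standard quotas: A 1.555, B 4.347, C 1.611, D 2.419, H 1.070.
Webster allocation: A 2, B 4, C 2, D 2, H 1.
Every allocation lies between the lower and upper quota.

none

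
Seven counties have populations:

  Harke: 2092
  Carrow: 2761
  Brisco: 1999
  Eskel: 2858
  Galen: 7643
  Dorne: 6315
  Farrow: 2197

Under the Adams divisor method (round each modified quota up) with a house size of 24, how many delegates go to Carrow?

3

Standard divisor 25865/24 ≈ 1077.708; standard quotas: Harke 1.941, Carrow 2.562, Brisco 1.855, Eskel 2.652, Galen 7.092, Dorne 5.860, Farrow 2.039.
Rounding up gives 2, 3, 2, 3, 8, 6, 3 = 27 seats, so the divisor must be adjusted.
With modified divisor 1268.4: modified quotas Harke 1.649, Carrow 2.177, Brisco 1.576, Eskel 2.253, Galen 6.026, Dorne 4.979, Farrow 1.732.
Rounding up: Harke 2, Carrow 3, Brisco 2, Eskel 3, Galen 7, Dorne 5, Farrow 2 (total 24).
Carrow receives 3.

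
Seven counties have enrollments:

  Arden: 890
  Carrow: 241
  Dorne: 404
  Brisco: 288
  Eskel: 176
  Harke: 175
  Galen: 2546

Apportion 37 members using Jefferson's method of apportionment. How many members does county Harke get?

Standard divisor 4720/37 ≈ 127.568; standard quotas: Arden 6.977, Carrow 1.889, Dorne 3.167, Brisco 2.258, Eskel 1.380, Harke 1.372, Galen 19.958.
Rounding down gives 6, 1, 3, 2, 1, 1, 19 = 33 seats, so the divisor must be adjusted.
With modified divisor 118: modified quotas Arden 7.542, Carrow 2.042, Dorne 3.424, Brisco 2.441, Eskel 1.492, Harke 1.483, Galen 21.576.
Rounding down: Arden 7, Carrow 2, Dorne 3, Brisco 2, Eskel 1, Harke 1, Galen 21 (total 37).
Harke receives 1.

1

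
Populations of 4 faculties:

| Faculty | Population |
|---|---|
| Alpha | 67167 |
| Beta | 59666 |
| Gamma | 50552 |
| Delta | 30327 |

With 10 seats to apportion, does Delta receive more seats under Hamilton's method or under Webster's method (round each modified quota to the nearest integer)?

Hamilton

Hamilton: Alpha 3, Beta 3, Gamma 2, Delta 2.
Webster: Alpha 3, Beta 3, Gamma 3, Delta 1.
Delta gets 2 under Hamilton and 1 under Webster.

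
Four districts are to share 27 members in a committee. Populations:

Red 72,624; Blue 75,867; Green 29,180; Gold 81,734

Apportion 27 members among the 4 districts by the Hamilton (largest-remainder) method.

Red=8; Blue=8; Green=3; Gold=8

Standard divisor: 259405 ÷ 27 ≈ 9607.593.
Standard quotas: Red 7.5590, Blue 7.8966, Green 3.0372, Gold 8.5072.
Lower quotas: Red 7, Blue 7, Green 3, Gold 8 (sum 25, leaving 2 seats).
Remainders in descending order: Blue 0.8966, Red 0.5590, Gold 0.5072, Green 0.0372.
Largest remainders: Blue, Red receive the extra seats.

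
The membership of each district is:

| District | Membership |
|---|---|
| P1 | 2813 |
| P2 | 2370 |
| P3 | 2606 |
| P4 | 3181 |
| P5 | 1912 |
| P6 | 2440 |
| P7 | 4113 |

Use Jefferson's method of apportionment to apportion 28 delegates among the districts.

Standard divisor 19435/28 ≈ 694.107; standard quotas: P1 4.053, P2 3.414, P3 3.754, P4 4.583, P5 2.755, P6 3.515, P7 5.926.
Rounding down gives 4, 3, 3, 4, 2, 3, 5 = 24 seats, so the divisor must be adjusted.
With modified divisor 620: modified quotas P1 4.537, P2 3.823, P3 4.203, P4 5.131, P5 3.084, P6 3.935, P7 6.634.
Rounding down: P1 4, P2 3, P3 4, P4 5, P5 3, P6 3, P7 6 (total 28).

P1=4; P2=3; P3=4; P4=5; P5=3; P6=3; P7=6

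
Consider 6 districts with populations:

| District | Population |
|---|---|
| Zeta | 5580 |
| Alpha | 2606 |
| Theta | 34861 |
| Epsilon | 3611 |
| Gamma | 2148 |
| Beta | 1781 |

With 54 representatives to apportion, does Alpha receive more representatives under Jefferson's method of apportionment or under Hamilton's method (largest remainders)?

Jefferson: Zeta 6, Alpha 2, Theta 39, Epsilon 4, Gamma 2, Beta 1.
Hamilton: Zeta 6, Alpha 3, Theta 37, Epsilon 4, Gamma 2, Beta 2.
Alpha gets 2 under Jefferson and 3 under Hamilton.

Hamilton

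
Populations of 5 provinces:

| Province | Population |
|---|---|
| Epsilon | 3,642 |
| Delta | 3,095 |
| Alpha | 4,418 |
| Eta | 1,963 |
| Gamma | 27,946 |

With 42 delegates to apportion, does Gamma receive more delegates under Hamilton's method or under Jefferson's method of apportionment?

Hamilton: Epsilon 4, Delta 3, Alpha 4, Eta 2, Gamma 29.
Jefferson: Epsilon 3, Delta 3, Alpha 4, Eta 2, Gamma 30.
Gamma gets 29 under Hamilton and 30 under Jefferson.

Jefferson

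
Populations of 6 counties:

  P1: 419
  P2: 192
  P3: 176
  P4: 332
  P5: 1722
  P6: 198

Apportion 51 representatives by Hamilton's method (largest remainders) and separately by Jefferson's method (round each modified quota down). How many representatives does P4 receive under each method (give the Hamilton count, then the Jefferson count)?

Hamilton: P1 7, P2 3, P3 3, P4 6, P5 29, P6 3.
Jefferson: P1 7, P2 3, P3 3, P4 5, P5 30, P6 3.
P4 gets 6 under Hamilton and 5 under Jefferson.

6 and 5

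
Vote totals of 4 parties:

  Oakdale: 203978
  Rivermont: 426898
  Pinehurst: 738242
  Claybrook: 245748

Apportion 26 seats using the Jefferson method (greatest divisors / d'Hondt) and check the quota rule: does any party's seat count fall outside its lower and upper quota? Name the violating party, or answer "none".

Standard quotas: Oakdale 3.284, Rivermont 6.873, Pinehurst 11.886, Claybrook 3.957.
Jefferson allocation: Oakdale 3, Rivermont 7, Pinehurst 12, Claybrook 4.
Every allocation lies between the lower and upper quota.

none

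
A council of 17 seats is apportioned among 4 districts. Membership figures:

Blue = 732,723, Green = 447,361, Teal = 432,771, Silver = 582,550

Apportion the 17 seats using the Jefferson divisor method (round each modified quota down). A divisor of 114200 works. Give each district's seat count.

Blue 6; Green 3; Teal 3; Silver 5

With modified divisor 114200: modified quotas Blue 6.416, Green 3.917, Teal 3.790, Silver 5.101.
Rounding down: Blue 6, Green 3, Teal 3, Silver 5 (total 17).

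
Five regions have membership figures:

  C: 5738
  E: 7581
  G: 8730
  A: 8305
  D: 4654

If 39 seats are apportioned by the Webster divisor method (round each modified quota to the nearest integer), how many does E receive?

Standard divisor 35008/39 ≈ 897.641; standard quotas: C 6.392, E 8.445, G 9.725, A 9.252, D 5.185.
Rounding to the nearest integer gives 6, 8, 10, 9, 5 = 38 seats, so the divisor must be adjusted.
With modified divisor 887: modified quotas C 6.469, E 8.547, G 9.842, A 9.363, D 5.247.
Rounding to the nearest integer: C 6, E 9, G 10, A 9, D 5 (total 39).
E receives 9.

9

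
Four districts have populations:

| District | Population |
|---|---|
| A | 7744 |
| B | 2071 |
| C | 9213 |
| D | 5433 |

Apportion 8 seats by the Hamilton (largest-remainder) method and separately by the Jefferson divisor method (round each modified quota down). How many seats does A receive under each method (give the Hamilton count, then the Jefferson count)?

Hamilton: A 2, B 1, C 3, D 2.
Jefferson: A 3, B 0, C 3, D 2.
A gets 2 under Hamilton and 3 under Jefferson.

2 and 3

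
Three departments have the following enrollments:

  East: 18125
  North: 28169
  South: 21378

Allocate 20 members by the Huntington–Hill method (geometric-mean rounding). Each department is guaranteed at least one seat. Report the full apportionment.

With divisor 3314: modified quotas East 5.469, North 8.500, South 6.451.
Geometric-mean thresholds: East √(5·6)=5.477, North √(8·9)=8.485, South √(6·7)=6.481.
Each quota rounded against its threshold gives East 5, North 9, South 6 (total 20).

East 5, North 9, South 6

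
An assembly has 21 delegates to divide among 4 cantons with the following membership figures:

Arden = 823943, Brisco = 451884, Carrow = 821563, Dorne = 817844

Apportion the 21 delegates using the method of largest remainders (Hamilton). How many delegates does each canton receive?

Total 2915234; standard divisor 2915234/21 ≈ 138820.667.
Standard quotas: Arden 5.9353, Brisco 3.2552, Carrow 5.9182, Dorne 5.8914.
Lower quotas: Arden 5, Brisco 3, Carrow 5, Dorne 5 (sum 18, leaving 3 seats).
Remainders in descending order: Arden 0.9353, Carrow 0.9182, Dorne 0.8914, Brisco 0.2552.
The surplus seats go to Arden, Carrow, Dorne.

Arden: 6, Brisco: 3, Carrow: 6, Dorne: 6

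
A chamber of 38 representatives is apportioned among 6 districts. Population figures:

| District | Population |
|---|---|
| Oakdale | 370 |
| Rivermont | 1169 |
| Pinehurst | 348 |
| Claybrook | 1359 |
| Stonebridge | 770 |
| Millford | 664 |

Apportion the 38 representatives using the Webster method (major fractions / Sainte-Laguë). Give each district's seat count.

Oakdale: 3, Rivermont: 10, Pinehurst: 3, Claybrook: 11, Stonebridge: 6, Millford: 5

Standard divisor 4680/38 ≈ 123.158; standard quotas: Oakdale 3.004, Rivermont 9.492, Pinehurst 2.826, Claybrook 11.035, Stonebridge 6.252, Millford 5.391.
Rounding to the nearest integer gives 3, 9, 3, 11, 6, 5 = 37 seats, so the divisor must be adjusted.
With modified divisor 122: modified quotas Oakdale 3.033, Rivermont 9.582, Pinehurst 2.852, Claybrook 11.139, Stonebridge 6.311, Millford 5.443.
Rounding to the nearest integer: Oakdale 3, Rivermont 10, Pinehurst 3, Claybrook 11, Stonebridge 6, Millford 5 (total 38).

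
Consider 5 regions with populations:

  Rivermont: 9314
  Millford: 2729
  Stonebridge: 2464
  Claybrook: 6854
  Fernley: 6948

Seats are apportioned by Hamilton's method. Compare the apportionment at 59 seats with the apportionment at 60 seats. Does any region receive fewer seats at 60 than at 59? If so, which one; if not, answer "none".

none

At 59 seats: Rivermont 19, Millford 6, Stonebridge 5, Claybrook 14, Fernley 15.
At 60 seats: Rivermont 20, Millford 6, Stonebridge 5, Claybrook 14, Fernley 15.
No region's allocation decreased.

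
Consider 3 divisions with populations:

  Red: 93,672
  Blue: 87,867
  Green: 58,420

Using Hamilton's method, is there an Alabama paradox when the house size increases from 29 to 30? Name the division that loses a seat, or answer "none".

At 29 seats: Red 11, Blue 11, Green 7.
At 30 seats: Red 12, Blue 11, Green 7.
No division's allocation decreased.

none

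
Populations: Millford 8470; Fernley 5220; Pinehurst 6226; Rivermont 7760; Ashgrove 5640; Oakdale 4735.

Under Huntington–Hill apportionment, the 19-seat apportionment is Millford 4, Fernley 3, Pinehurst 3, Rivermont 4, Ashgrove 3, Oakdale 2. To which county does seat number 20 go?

Priority for the next seat is population ÷ (√(s·(s+1))).
Priorities: Millford 1893.950, Fernley 1506.884, Pinehurst 1797.291, Rivermont 1735.189, Ashgrove 1628.128, Oakdale 1933.056.
Highest priority: Oakdale.

Oakdale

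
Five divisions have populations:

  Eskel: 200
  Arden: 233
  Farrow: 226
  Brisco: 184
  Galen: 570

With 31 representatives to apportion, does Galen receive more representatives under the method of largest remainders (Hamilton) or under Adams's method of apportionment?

Hamilton: Eskel 4, Arden 5, Farrow 5, Brisco 4, Galen 13.
Adams: Eskel 5, Arden 5, Farrow 5, Brisco 4, Galen 12.
Galen gets 13 under Hamilton and 12 under Adams.

Hamilton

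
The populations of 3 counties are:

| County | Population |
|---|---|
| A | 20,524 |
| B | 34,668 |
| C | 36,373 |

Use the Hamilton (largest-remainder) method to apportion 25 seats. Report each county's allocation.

A 6, B 9, C 10

Total 91565; standard divisor 91565/25 ≈ 3662.6.
Standard quotas: A 5.6037, B 9.4654, C 9.9309.
Lower quotas: A 5, B 9, C 9 (sum 23, leaving 2 seats).
Remainders in descending order: C 0.9309, A 0.6037, B 0.4654.
Largest remainders: C, A receive the extra seats.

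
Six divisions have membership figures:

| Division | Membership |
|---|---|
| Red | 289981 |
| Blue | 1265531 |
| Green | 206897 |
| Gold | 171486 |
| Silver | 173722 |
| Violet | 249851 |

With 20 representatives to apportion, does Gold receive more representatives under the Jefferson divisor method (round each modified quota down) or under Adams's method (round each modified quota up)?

Jefferson: Red 2, Blue 12, Green 2, Gold 1, Silver 1, Violet 2.
Adams: Red 3, Blue 9, Green 2, Gold 2, Silver 2, Violet 2.
Gold gets 1 under Jefferson and 2 under Adams.

Adams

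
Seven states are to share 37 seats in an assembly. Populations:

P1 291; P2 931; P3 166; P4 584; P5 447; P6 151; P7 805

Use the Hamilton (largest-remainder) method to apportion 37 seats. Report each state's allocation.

P1: 3; P2: 10; P3: 2; P4: 6; P5: 5; P6: 2; P7: 9

The standard divisor is 3375/37 ≈ 91.216.
Standard quotas: P1 3.190, P2 10.207, P3 1.820, P4 6.402, P5 4.900, P6 1.655, P7 8.825.
Lower quotas: P1 3, P2 10, P3 1, P4 6, P5 4, P6 1, P7 8 (sum 33, leaving 4 seats).
Remainders in descending order: P5 0.900, P7 0.825, P3 0.820, P6 0.655, P4 0.402, P2 0.207, P1 0.190.
Largest remainders: P5, P7, P3, P6 receive the extra seats.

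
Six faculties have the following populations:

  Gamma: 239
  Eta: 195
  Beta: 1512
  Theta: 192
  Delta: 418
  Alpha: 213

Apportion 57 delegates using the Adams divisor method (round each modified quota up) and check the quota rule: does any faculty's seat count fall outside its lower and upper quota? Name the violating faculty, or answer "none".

Beta

Standard quotas: Gamma 4.920, Eta 4.014, Beta 31.125, Theta 3.952, Delta 8.605, Alpha 4.385.
Adams allocation: Gamma 5, Eta 4, Beta 30, Theta 4, Delta 9, Alpha 5.
Beta has quota 31.125 (lower 31, upper 32) but receives 30 — outside the quota interval.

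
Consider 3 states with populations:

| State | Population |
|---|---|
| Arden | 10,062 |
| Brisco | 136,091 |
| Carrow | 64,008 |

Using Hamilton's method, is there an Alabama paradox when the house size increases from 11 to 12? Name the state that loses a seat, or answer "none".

Arden

At 11 seats: Arden 1, Brisco 7, Carrow 3.
At 12 seats: Arden 0, Brisco 8, Carrow 4.
Arden drops from 1 to 0.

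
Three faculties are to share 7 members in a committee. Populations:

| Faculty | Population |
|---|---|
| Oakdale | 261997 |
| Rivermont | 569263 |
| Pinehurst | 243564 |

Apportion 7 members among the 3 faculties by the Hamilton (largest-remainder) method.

Total 1074824; standard divisor 1074824/7 ≈ 153546.286.
Standard quotas: Oakdale 1.7063, Rivermont 3.7074, Pinehurst 1.5863.
Lower quotas: Oakdale 1, Rivermont 3, Pinehurst 1 (sum 5, leaving 2 seats).
Remainders in descending order: Rivermont 0.7074, Oakdale 0.7063, Pinehurst 0.5863.
The surplus seats go to Rivermont, Oakdale.

Oakdale: 2; Rivermont: 4; Pinehurst: 1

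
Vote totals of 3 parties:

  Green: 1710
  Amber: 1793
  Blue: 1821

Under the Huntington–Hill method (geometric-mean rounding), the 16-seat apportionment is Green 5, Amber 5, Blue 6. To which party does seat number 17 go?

Priority for the next seat is population ÷ (√(s·(s+1))).
Priorities: Green 312.202, Amber 327.356, Blue 280.986.
Highest priority: Amber.

Amber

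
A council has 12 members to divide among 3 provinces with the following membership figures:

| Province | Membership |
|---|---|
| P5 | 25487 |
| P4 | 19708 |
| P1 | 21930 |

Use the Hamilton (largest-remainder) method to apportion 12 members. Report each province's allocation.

P5 5; P4 3; P1 4

The standard divisor is 67125/12 ≈ 5593.75.
Standard quotas: P5 4.5563, P4 3.5232, P1 3.9204.
Lower quotas: P5 4, P4 3, P1 3 (sum 10, leaving 2 seats).
Remainders in descending order: P1 0.9204, P5 0.5563, P4 0.5232.
Largest remainders: P1, P5 receive the extra seats.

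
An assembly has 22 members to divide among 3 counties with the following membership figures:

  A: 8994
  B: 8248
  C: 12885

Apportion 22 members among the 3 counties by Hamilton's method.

A 7, B 6, C 9

The standard divisor is 30127/22 ≈ 1369.409.
Standard quotas: A 6.5678, B 6.0230, C 9.4092.
Lower quotas: A 6, B 6, C 9 (sum 21, leaving 1 seat).
Remainders in descending order: A 0.5678, C 0.4092, B 0.0230.
The surplus seat goes to A.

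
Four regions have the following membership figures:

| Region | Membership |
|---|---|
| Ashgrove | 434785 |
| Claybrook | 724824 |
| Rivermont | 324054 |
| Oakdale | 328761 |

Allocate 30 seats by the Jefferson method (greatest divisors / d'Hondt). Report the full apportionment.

Standard divisor 1812424/30 ≈ 60414.133; standard quotas: Ashgrove 7.197, Claybrook 11.998, Rivermont 5.364, Oakdale 5.442.
Rounding down gives 7, 11, 5, 5 = 28 seats, so the divisor must be adjusted.
With modified divisor 55300: modified quotas Ashgrove 7.862, Claybrook 13.107, Rivermont 5.860, Oakdale 5.945.
Rounding down: Ashgrove 7, Claybrook 13, Rivermont 5, Oakdale 5 (total 30).

Ashgrove 7; Claybrook 13; Rivermont 5; Oakdale 5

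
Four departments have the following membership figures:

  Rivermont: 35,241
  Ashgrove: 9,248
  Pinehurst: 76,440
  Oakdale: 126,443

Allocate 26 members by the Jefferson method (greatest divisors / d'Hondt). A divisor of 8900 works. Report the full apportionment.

Rivermont: 3, Ashgrove: 1, Pinehurst: 8, Oakdale: 14

With modified divisor 8900: modified quotas Rivermont 3.960, Ashgrove 1.039, Pinehurst 8.589, Oakdale 14.207.
Rounding down: Rivermont 3, Ashgrove 1, Pinehurst 8, Oakdale 14 (total 26).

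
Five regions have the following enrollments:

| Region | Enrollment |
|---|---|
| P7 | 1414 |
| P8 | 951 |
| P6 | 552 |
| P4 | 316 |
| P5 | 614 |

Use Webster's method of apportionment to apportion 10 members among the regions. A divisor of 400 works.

With modified divisor 400: modified quotas P7 3.535, P8 2.377, P6 1.380, P4 0.790, P5 1.535.
Rounding to the nearest integer: P7 4, P8 2, P6 1, P4 1, P5 2 (total 10).

P7 4; P8 2; P6 1; P4 1; P5 2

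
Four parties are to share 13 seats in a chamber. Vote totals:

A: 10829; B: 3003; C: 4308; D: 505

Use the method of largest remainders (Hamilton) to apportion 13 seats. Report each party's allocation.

Total 18645; standard divisor 18645/13 ≈ 1434.231.
Standard quotas: A 7.5504, B 2.0938, C 3.0037, D 0.3521.
Lower quotas: A 7, B 2, C 3, D 0 (sum 12, leaving 1 seat).
Remainders in descending order: A 0.5504, D 0.3521, B 0.0938, C 0.0037.
The surplus seat goes to A.

A 8; B 2; C 3; D 0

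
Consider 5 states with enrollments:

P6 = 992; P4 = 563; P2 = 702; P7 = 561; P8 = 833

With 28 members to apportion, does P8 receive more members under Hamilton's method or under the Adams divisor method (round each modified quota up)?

Hamilton: P6 8, P4 4, P2 5, P7 4, P8 7.
Adams: P6 8, P4 5, P2 5, P7 4, P8 6.
P8 gets 7 under Hamilton and 6 under Adams.

Hamilton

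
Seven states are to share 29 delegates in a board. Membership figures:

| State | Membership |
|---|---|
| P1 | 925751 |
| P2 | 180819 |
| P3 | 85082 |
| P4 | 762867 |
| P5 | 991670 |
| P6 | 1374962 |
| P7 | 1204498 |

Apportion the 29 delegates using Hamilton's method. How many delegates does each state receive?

P1 5; P2 1; P3 1; P4 4; P5 5; P6 7; P7 6

Standard divisor: 5525649 ÷ 29 ≈ 190539.621.
Standard quotas: P1 4.8586, P2 0.9490, P3 0.4465, P4 4.0037, P5 5.2045, P6 7.2161, P7 6.3215.
Lower quotas: P1 4, P2 0, P3 0, P4 4, P5 5, P6 7, P7 6 (sum 26, leaving 3 seats).
Remainders in descending order: P2 0.9490, P1 0.8586, P3 0.4465, P7 0.3215, P6 0.2161, P5 0.2045, P4 0.0037.
Largest remainders: P2, P1, P3 receive the extra seats.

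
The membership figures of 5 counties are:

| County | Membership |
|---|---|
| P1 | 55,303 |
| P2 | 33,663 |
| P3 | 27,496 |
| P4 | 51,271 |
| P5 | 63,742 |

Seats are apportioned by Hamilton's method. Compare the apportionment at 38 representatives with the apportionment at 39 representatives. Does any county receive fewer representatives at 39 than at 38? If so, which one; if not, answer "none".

At 38 seats: P1 9, P2 6, P3 5, P4 8, P5 10.
At 39 seats: P1 9, P2 6, P3 4, P4 9, P5 11.
P3 drops from 5 to 4.

P3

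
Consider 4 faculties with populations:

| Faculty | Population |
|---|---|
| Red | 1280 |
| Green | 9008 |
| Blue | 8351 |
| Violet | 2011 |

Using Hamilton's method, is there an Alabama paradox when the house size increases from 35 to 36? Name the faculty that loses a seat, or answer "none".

Violet

At 35 seats: Red 2, Green 15, Blue 14, Violet 4.
At 36 seats: Red 2, Green 16, Blue 15, Violet 3.
Violet drops from 4 to 3.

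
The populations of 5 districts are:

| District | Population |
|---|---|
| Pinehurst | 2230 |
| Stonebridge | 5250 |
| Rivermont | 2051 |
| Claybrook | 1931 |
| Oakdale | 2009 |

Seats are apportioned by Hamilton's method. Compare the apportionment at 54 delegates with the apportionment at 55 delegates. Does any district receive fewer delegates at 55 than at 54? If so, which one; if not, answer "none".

At 54 seats: Pinehurst 9, Stonebridge 21, Rivermont 8, Claybrook 8, Oakdale 8.
At 55 seats: Pinehurst 9, Stonebridge 22, Rivermont 8, Claybrook 8, Oakdale 8.
No district's allocation decreased.

none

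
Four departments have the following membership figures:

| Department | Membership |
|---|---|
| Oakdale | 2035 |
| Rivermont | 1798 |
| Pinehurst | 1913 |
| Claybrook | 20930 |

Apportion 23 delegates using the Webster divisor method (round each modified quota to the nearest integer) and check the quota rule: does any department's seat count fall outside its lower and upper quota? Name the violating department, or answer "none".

Standard quotas: Oakdale 1.755, Rivermont 1.550, Pinehurst 1.649, Claybrook 18.046.
Webster allocation: Oakdale 2, Rivermont 2, Pinehurst 2, Claybrook 17.
Claybrook has quota 18.046 (lower 18, upper 19) but receives 17 — outside the quota interval.

Claybrook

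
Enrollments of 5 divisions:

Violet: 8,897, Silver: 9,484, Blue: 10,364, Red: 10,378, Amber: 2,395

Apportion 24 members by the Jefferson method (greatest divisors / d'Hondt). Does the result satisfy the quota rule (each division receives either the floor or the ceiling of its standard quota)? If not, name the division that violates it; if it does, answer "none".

none

Standard quotas: Violet 5.143, Silver 5.482, Blue 5.991, Red 5.999, Amber 1.384.
Jefferson allocation: Violet 5, Silver 6, Blue 6, Red 6, Amber 1.
Every allocation lies between the lower and upper quota.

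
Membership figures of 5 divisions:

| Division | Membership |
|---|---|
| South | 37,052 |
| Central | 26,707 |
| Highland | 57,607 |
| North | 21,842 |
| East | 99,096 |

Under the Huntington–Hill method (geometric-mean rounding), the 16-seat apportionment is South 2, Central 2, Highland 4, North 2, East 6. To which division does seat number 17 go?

East

Priority for the next seat is population ÷ (√(s·(s+1))).
Priorities: South 15126.416, Central 10903.087, Highland 12881.317, North 8916.959, East 15290.845.
Highest priority: East.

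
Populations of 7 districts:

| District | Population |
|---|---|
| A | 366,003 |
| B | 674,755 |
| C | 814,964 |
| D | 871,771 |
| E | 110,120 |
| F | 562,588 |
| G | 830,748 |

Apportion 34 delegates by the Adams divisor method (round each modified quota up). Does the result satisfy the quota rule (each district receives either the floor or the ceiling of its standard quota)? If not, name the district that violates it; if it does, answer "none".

none

Standard quotas: A 2.941, B 5.422, C 6.549, D 7.006, E 0.885, F 4.521, G 6.676.
Adams allocation: A 3, B 5, C 6, D 7, E 1, F 5, G 7.
Every allocation lies between the lower and upper quota.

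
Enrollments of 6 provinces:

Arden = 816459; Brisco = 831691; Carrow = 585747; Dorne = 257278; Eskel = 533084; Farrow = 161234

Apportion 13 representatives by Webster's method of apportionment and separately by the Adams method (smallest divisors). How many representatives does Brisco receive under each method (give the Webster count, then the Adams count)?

4 and 3

Webster: Arden 3, Brisco 4, Carrow 2, Dorne 1, Eskel 2, Farrow 1.
Adams: Arden 3, Brisco 3, Carrow 3, Dorne 1, Eskel 2, Farrow 1.
Brisco gets 4 under Webster and 3 under Adams.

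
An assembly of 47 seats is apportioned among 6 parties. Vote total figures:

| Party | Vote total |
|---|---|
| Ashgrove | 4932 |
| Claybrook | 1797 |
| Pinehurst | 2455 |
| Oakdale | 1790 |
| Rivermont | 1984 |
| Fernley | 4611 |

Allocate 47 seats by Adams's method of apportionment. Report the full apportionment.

Standard divisor 17569/47 ≈ 373.809; standard quotas: Ashgrove 13.194, Claybrook 4.807, Pinehurst 6.568, Oakdale 4.789, Rivermont 5.308, Fernley 12.335.
Rounding up gives 14, 5, 7, 5, 6, 13 = 50 seats, so the divisor must be adjusted.
With modified divisor 400: modified quotas Ashgrove 12.330, Claybrook 4.492, Pinehurst 6.138, Oakdale 4.475, Rivermont 4.960, Fernley 11.527.
Rounding up: Ashgrove 13, Claybrook 5, Pinehurst 7, Oakdale 5, Rivermont 5, Fernley 12 (total 47).

Ashgrove: 13; Claybrook: 5; Pinehurst: 7; Oakdale: 5; Rivermont: 5; Fernley: 12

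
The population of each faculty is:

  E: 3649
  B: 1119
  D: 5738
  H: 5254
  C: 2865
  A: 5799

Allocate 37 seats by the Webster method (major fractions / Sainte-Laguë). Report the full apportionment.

Standard divisor 24424/37 ≈ 660.108; standard quotas: E 5.528, B 1.695, D 8.693, H 7.959, C 4.340, A 8.785.
Rounding to the nearest integer gives 6, 2, 9, 8, 4, 9 = 38 seats, so the divisor must be adjusted.
With modified divisor 670: modified quotas E 5.446, B 1.670, D 8.564, H 7.842, C 4.276, A 8.655.
Rounding to the nearest integer: E 5, B 2, D 9, H 8, C 4, A 9 (total 37).

E 5, B 2, D 9, H 8, C 4, A 9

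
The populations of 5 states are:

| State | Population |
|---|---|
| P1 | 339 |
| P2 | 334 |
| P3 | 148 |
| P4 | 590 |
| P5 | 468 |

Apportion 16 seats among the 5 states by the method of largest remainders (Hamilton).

The standard divisor is 1879/16 ≈ 117.438.
Standard quotas: P1 2.887, P2 2.844, P3 1.260, P4 5.024, P5 3.985.
Lower quotas: P1 2, P2 2, P3 1, P4 5, P5 3 (sum 13, leaving 3 seats).
Remainders in descending order: P5 0.985, P1 0.887, P2 0.844, P3 0.260, P4 0.024.
Largest remainders: P5, P1, P2 receive the extra seats.

P1: 3, P2: 3, P3: 1, P4: 5, P5: 4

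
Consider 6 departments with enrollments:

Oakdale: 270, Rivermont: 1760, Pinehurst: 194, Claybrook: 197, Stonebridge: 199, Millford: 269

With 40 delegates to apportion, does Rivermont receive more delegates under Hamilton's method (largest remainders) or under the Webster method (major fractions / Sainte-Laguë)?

Hamilton: Oakdale 4, Rivermont 24, Pinehurst 2, Claybrook 3, Stonebridge 3, Millford 4.
Webster: Oakdale 4, Rivermont 23, Pinehurst 3, Claybrook 3, Stonebridge 3, Millford 4.
Rivermont gets 24 under Hamilton and 23 under Webster.

Hamilton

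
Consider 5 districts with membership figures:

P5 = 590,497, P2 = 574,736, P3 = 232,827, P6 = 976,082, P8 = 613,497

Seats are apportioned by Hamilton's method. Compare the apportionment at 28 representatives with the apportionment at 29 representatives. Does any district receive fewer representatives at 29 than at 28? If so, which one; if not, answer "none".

none

At 28 seats: P5 6, P2 5, P3 2, P6 9, P8 6.
At 29 seats: P5 6, P2 6, P3 2, P6 9, P8 6.
No district's allocation decreased.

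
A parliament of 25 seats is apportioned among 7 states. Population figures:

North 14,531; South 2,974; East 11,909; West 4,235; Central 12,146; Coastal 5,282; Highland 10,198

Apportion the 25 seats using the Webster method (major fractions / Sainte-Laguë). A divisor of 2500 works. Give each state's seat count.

With modified divisor 2500: modified quotas North 5.812, South 1.190, East 4.764, West 1.694, Central 4.858, Coastal 2.113, Highland 4.079.
Rounding to the nearest integer: North 6, South 1, East 5, West 2, Central 5, Coastal 2, Highland 4 (total 25).

North 6, South 1, East 5, West 2, Central 5, Coastal 2, Highland 4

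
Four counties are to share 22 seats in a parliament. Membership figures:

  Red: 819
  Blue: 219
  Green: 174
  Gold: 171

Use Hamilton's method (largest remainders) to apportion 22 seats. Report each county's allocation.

Red 13, Blue 3, Green 3, Gold 3

Total 1383; standard divisor 1383/22 ≈ 62.864.
Standard quotas: Red 13.028, Blue 3.484, Green 2.768, Gold 2.720.
Lower quotas: Red 13, Blue 3, Green 2, Gold 2 (sum 20, leaving 2 seats).
Remainders in descending order: Green 0.768, Gold 0.720, Blue 0.484, Red 0.028.
Largest remainders: Green, Gold receive the extra seats.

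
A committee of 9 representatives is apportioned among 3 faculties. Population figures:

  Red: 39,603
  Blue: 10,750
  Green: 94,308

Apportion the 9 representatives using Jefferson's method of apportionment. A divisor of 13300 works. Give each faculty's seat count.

With modified divisor 13300: modified quotas Red 2.978, Blue 0.808, Green 7.091.
Rounding down: Red 2, Blue 0, Green 7 (total 9).

Red=2, Blue=0, Green=7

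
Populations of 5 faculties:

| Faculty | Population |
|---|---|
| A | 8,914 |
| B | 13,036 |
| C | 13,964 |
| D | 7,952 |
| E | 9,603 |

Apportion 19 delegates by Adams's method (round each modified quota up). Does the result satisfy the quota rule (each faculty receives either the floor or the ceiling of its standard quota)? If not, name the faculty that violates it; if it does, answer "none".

none

Standard quotas: A 3.168, B 4.632, C 4.962, D 2.826, E 3.412.
Adams allocation: A 3, B 5, C 5, D 3, E 3.
Every allocation lies between the lower and upper quota.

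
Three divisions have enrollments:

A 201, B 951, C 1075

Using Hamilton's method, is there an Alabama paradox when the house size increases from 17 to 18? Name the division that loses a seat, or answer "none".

A

At 17 seats: A 2, B 7, C 8.
At 18 seats: A 1, B 8, C 9.
A drops from 2 to 1.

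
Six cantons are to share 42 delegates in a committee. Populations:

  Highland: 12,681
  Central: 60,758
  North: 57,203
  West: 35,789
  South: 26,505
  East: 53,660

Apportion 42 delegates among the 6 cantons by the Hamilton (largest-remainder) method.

The standard divisor is 246596/42 ≈ 5871.333.
Standard quotas: Highland 2.1598, Central 10.3482, North 9.7428, West 6.0955, South 4.5143, East 9.1393.
Lower quotas: Highland 2, Central 10, North 9, West 6, South 4, East 9 (sum 40, leaving 2 seats).
Remainders in descending order: North 0.7428, South 0.5143, Central 0.3482, Highland 0.1598, East 0.1393, West 0.0955.
Largest remainders: North, South receive the extra seats.

Highland 2, Central 10, North 10, West 6, South 5, East 9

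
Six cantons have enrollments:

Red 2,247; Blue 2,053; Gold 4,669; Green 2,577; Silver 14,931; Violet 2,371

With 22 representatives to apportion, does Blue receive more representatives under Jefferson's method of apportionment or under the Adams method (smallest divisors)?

Adams

Jefferson: Red 1, Blue 1, Gold 4, Green 2, Silver 12, Violet 2.
Adams: Red 2, Blue 2, Gold 4, Green 2, Silver 10, Violet 2.
Blue gets 1 under Jefferson and 2 under Adams.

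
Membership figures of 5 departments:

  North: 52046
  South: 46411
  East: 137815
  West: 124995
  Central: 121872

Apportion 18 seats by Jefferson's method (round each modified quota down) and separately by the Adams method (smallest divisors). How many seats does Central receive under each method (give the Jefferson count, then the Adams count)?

5 and 4

Jefferson: North 2, South 1, East 5, West 5, Central 5.
Adams: North 2, South 2, East 5, West 5, Central 4.
Central gets 5 under Jefferson and 4 under Adams.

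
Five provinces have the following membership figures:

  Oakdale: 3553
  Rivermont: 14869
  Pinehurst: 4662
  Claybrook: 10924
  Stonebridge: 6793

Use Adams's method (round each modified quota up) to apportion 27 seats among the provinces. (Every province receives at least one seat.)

Standard divisor 40801/27 ≈ 1511.148; standard quotas: Oakdale 2.351, Rivermont 9.840, Pinehurst 3.085, Claybrook 7.229, Stonebridge 4.495.
Rounding up gives 3, 10, 4, 8, 5 = 30 seats, so the divisor must be adjusted.
With modified divisor 1680: modified quotas Oakdale 2.115, Rivermont 8.851, Pinehurst 2.775, Claybrook 6.502, Stonebridge 4.043.
Rounding up: Oakdale 3, Rivermont 9, Pinehurst 3, Claybrook 7, Stonebridge 5 (total 27).

Oakdale: 3; Rivermont: 9; Pinehurst: 3; Claybrook: 7; Stonebridge: 5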